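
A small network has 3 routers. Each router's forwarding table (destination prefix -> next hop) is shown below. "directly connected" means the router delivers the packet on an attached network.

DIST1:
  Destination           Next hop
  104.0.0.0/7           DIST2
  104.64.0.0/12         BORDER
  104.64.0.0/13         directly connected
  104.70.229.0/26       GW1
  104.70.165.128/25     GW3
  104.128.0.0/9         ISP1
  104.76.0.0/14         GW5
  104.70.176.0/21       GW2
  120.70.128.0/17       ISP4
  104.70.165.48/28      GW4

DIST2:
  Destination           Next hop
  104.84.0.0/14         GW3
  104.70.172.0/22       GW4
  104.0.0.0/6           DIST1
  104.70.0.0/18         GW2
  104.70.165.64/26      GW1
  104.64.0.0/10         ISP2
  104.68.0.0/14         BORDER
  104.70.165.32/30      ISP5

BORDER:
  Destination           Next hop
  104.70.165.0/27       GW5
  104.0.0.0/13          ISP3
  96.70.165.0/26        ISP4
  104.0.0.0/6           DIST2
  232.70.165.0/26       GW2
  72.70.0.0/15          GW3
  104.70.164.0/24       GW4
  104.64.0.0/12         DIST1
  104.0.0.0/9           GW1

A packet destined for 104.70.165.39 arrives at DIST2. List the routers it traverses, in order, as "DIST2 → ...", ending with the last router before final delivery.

At DIST2: longest match for 104.70.165.39 is 104.68.0.0/14 -> BORDER
At BORDER: longest match for 104.70.165.39 is 104.64.0.0/12 -> DIST1
At DIST1: longest match for 104.70.165.39 is 104.64.0.0/13 -> directly connected

DIST2 → BORDER → DIST1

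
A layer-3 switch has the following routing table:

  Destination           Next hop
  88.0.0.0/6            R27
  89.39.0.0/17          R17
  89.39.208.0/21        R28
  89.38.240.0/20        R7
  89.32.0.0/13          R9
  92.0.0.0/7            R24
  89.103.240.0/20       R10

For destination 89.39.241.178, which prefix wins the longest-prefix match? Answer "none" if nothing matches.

89.32.0.0/13

Entries matching 89.39.241.178:
  88.0.0.0/6 (88.0.0.0 - 91.255.255.255)
  89.32.0.0/13 (89.32.0.0 - 89.39.255.255)
Most specific is 89.32.0.0/13.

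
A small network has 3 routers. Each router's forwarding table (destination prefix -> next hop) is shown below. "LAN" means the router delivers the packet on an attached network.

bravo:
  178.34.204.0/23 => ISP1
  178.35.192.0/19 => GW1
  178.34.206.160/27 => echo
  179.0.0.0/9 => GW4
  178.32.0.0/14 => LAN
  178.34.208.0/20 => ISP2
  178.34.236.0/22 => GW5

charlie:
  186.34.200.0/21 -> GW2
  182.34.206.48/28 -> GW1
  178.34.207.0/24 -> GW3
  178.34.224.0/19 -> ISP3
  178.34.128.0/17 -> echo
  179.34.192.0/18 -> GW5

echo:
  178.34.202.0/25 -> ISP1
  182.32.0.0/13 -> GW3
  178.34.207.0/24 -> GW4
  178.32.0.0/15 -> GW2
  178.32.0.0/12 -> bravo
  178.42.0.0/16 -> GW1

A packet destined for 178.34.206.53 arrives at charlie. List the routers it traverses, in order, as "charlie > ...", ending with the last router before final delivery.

charlie > echo > bravo

At charlie: longest match for 178.34.206.53 is 178.34.128.0/17 -> echo
At echo: longest match for 178.34.206.53 is 178.32.0.0/12 -> bravo
At bravo: longest match for 178.34.206.53 is 178.32.0.0/14 -> LAN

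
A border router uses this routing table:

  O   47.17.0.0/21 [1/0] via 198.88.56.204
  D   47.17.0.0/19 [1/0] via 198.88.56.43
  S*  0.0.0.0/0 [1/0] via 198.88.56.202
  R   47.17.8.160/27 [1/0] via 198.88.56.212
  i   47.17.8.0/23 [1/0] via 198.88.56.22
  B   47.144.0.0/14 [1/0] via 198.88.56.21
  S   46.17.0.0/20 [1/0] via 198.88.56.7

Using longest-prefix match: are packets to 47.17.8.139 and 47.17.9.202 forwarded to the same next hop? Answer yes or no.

yes

47.17.8.139: longest match 47.17.8.0/23 -> 198.88.56.22
47.17.9.202: longest match 47.17.8.0/23 -> 198.88.56.22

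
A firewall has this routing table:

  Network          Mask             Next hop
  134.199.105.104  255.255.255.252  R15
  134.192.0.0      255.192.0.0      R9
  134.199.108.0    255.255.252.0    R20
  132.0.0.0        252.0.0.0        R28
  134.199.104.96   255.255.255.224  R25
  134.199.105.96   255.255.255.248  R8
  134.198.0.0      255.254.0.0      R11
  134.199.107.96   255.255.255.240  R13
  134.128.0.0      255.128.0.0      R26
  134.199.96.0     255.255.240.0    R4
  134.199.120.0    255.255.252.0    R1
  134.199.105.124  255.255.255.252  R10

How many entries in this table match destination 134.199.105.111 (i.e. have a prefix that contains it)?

5

Prefixes containing 134.199.105.111:
  132.0.0.0/6 (132.0.0.0 - 135.255.255.255)
  134.128.0.0/9 (134.128.0.0 - 134.255.255.255)
  134.192.0.0/10 (134.192.0.0 - 134.255.255.255)
  134.198.0.0/15 (134.198.0.0 - 134.199.255.255)
  134.199.96.0/20 (134.199.96.0 - 134.199.111.255)
Total matching entries: 5.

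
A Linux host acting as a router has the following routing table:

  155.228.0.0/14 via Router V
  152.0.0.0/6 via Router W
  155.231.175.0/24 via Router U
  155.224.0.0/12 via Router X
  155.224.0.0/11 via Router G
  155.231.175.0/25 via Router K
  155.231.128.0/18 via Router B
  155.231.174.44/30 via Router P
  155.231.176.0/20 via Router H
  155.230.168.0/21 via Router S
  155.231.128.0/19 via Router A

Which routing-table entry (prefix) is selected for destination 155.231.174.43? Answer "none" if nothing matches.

155.231.128.0/18

Entries matching 155.231.174.43:
  152.0.0.0/6 (152.0.0.0 - 155.255.255.255)
  155.224.0.0/11 (155.224.0.0 - 155.255.255.255)
  155.224.0.0/12 (155.224.0.0 - 155.239.255.255)
  155.228.0.0/14 (155.228.0.0 - 155.231.255.255)
  155.231.128.0/18 (155.231.128.0 - 155.231.191.255)
Most specific is 155.231.128.0/18.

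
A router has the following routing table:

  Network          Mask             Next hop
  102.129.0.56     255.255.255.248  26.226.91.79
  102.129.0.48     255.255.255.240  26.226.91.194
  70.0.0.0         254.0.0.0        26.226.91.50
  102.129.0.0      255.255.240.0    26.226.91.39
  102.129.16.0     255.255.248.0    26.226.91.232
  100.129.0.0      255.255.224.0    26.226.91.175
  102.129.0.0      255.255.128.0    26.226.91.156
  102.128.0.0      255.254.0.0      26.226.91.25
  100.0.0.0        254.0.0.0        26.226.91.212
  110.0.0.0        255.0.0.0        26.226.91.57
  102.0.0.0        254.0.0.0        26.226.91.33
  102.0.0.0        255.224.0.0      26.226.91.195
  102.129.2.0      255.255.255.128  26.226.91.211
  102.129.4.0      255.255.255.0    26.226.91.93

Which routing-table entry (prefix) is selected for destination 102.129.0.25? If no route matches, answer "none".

102.129.0.0/20

Entries matching 102.129.0.25:
  102.0.0.0/7 (102.0.0.0 - 103.255.255.255)
  102.128.0.0/15 (102.128.0.0 - 102.129.255.255)
  102.129.0.0/17 (102.129.0.0 - 102.129.127.255)
  102.129.0.0/20 (102.129.0.0 - 102.129.15.255)
Most specific is 102.129.0.0/20.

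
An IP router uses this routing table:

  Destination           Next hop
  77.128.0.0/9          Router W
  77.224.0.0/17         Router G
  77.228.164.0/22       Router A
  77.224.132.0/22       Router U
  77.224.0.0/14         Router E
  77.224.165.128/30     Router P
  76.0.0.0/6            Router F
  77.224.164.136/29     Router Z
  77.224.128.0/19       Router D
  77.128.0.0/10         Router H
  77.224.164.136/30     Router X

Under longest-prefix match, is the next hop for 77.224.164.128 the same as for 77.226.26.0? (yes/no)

77.224.164.128: longest match 77.224.0.0/14 -> Router E
77.226.26.0: longest match 77.224.0.0/14 -> Router E

yes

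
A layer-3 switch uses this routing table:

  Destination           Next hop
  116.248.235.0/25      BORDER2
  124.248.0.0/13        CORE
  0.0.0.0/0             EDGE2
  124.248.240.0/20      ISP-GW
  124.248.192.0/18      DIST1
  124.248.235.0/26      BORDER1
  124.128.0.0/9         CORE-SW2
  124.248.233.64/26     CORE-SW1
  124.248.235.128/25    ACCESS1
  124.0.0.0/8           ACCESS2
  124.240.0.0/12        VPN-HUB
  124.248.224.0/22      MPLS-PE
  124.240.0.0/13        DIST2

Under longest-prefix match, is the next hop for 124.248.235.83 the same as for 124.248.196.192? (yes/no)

124.248.235.83: longest match 124.248.192.0/18 -> DIST1
124.248.196.192: longest match 124.248.192.0/18 -> DIST1

yes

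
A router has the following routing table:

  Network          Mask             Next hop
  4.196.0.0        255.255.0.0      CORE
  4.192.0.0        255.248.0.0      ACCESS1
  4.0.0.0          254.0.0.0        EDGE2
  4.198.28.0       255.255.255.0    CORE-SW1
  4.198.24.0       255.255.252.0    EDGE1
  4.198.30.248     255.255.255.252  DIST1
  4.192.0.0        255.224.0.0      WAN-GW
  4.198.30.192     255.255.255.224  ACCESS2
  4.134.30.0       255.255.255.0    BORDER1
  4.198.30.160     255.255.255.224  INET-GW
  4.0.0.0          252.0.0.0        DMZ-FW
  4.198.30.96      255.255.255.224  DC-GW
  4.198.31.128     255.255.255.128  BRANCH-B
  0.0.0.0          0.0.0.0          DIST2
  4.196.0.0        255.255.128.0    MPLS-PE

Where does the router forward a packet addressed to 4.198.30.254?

Routes whose prefix contains 4.198.30.254:
  0.0.0.0/0 (default, matches everything) -> DIST2
  4.0.0.0/6 (4.0.0.0 - 7.255.255.255) -> DMZ-FW
  4.0.0.0/7 (4.0.0.0 - 5.255.255.255) -> EDGE2
  4.192.0.0/11 (4.192.0.0 - 4.223.255.255) -> WAN-GW
  4.192.0.0/13 (4.192.0.0 - 4.199.255.255) -> ACCESS1
More-specific entries that do NOT match:
  4.198.30.248/30 (4.198.30.248 - 4.198.30.251) does not contain 4.198.30.254
  4.198.30.192/27 (4.198.30.192 - 4.198.30.223) does not contain 4.198.30.254
  4.198.30.160/27 (4.198.30.160 - 4.198.30.191) does not contain 4.198.30.254
  4.198.30.96/27 (4.198.30.96 - 4.198.30.127) does not contain 4.198.30.254
  4.198.31.128/25 (4.198.31.128 - 4.198.31.255) does not contain 4.198.30.254
  4.198.28.0/24 (4.198.28.0 - 4.198.28.255) does not contain 4.198.30.254
  4.134.30.0/24 (4.134.30.0 - 4.134.30.255) does not contain 4.198.30.254
  4.198.24.0/22 (4.198.24.0 - 4.198.27.255) does not contain 4.198.30.254
  4.196.0.0/17 (4.196.0.0 - 4.196.127.255) does not contain 4.198.30.254
  4.196.0.0/16 (4.196.0.0 - 4.196.255.255) does not contain 4.198.30.254
Longest matching prefix is /13 -> next hop ACCESS1.

ACCESS1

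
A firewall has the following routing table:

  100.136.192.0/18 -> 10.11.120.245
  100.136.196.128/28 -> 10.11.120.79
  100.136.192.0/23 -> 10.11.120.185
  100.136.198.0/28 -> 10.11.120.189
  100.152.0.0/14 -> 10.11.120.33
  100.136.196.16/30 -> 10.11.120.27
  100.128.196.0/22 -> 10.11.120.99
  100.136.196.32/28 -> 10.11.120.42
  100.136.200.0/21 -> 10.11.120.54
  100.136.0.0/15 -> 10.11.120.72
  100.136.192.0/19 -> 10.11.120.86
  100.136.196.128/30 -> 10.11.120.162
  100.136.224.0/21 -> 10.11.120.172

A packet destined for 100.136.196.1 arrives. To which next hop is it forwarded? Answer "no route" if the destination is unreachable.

Routes whose prefix contains 100.136.196.1:
  100.136.0.0/15 (100.136.0.0 - 100.137.255.255) -> 10.11.120.72
  100.136.192.0/18 (100.136.192.0 - 100.136.255.255) -> 10.11.120.245
  100.136.192.0/19 (100.136.192.0 - 100.136.223.255) -> 10.11.120.86
More-specific entries that do NOT match:
  100.136.196.16/30 (100.136.196.16 - 100.136.196.19) does not contain 100.136.196.1
  100.136.196.128/30 (100.136.196.128 - 100.136.196.131) does not contain 100.136.196.1
  100.136.196.128/28 (100.136.196.128 - 100.136.196.143) does not contain 100.136.196.1
  100.136.198.0/28 (100.136.198.0 - 100.136.198.15) does not contain 100.136.196.1
  100.136.196.32/28 (100.136.196.32 - 100.136.196.47) does not contain 100.136.196.1
  100.136.192.0/23 (100.136.192.0 - 100.136.193.255) does not contain 100.136.196.1
  100.128.196.0/22 (100.128.196.0 - 100.128.199.255) does not contain 100.136.196.1
  100.136.200.0/21 (100.136.200.0 - 100.136.207.255) does not contain 100.136.196.1
  100.136.224.0/21 (100.136.224.0 - 100.136.231.255) does not contain 100.136.196.1
Longest matching prefix is /19 -> next hop 10.11.120.86.

10.11.120.86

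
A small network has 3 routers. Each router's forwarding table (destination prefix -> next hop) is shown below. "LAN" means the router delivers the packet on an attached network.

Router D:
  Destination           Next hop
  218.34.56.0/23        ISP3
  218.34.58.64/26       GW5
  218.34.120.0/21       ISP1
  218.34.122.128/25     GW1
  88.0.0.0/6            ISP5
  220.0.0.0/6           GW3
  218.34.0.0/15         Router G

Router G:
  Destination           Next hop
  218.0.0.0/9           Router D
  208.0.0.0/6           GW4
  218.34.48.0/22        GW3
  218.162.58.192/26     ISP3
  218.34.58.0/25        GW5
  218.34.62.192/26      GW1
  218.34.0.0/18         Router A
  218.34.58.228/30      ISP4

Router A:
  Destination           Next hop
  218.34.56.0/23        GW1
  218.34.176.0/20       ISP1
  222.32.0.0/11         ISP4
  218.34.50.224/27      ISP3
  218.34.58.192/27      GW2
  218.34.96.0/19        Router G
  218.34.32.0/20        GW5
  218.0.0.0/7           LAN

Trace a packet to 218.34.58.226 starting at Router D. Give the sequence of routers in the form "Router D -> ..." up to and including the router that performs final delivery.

At Router D: longest match for 218.34.58.226 is 218.34.0.0/15 -> Router G
At Router G: longest match for 218.34.58.226 is 218.34.0.0/18 -> Router A
At Router A: longest match for 218.34.58.226 is 218.0.0.0/7 -> LAN

Router D -> Router G -> Router A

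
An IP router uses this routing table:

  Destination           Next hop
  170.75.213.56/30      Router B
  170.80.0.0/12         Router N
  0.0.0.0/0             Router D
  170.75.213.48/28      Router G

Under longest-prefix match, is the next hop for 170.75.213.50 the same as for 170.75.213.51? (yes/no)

yes

170.75.213.50: longest match 170.75.213.48/28 -> Router G
170.75.213.51: longest match 170.75.213.48/28 -> Router G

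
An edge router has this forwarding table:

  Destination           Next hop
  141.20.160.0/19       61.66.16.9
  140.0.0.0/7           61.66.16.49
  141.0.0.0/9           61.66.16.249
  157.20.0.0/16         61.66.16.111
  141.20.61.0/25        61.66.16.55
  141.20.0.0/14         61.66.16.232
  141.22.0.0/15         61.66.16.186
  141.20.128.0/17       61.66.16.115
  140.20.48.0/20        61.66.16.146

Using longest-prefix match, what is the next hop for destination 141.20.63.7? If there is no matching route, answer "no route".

61.66.16.232

Routes whose prefix contains 141.20.63.7:
  140.0.0.0/7 (140.0.0.0 - 141.255.255.255) -> 61.66.16.49
  141.0.0.0/9 (141.0.0.0 - 141.127.255.255) -> 61.66.16.249
  141.20.0.0/14 (141.20.0.0 - 141.23.255.255) -> 61.66.16.232
More-specific entries that do NOT match:
  141.20.61.0/25 (141.20.61.0 - 141.20.61.127) does not contain 141.20.63.7
  140.20.48.0/20 (140.20.48.0 - 140.20.63.255) does not contain 141.20.63.7
  141.20.160.0/19 (141.20.160.0 - 141.20.191.255) does not contain 141.20.63.7
  141.20.128.0/17 (141.20.128.0 - 141.20.255.255) does not contain 141.20.63.7
  157.20.0.0/16 (157.20.0.0 - 157.20.255.255) does not contain 141.20.63.7
  141.22.0.0/15 (141.22.0.0 - 141.23.255.255) does not contain 141.20.63.7
Longest matching prefix is /14 -> next hop 61.66.16.232.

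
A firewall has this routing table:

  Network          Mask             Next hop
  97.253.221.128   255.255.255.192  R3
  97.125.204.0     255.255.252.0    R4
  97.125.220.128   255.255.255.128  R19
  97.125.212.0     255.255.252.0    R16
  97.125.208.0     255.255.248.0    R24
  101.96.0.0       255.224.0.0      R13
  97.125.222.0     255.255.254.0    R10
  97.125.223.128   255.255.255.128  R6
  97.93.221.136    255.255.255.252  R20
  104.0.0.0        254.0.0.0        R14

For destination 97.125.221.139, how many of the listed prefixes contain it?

No listed prefix contains 97.125.221.139.
Total matching entries: 0.

0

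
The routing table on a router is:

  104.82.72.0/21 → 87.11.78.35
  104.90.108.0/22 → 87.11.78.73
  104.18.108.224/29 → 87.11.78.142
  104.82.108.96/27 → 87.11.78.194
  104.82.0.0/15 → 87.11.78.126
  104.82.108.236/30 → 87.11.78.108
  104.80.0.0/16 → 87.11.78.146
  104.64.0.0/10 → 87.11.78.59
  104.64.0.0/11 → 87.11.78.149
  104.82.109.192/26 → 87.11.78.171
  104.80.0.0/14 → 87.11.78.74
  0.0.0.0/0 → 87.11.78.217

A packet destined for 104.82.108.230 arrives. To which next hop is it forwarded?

87.11.78.126

Routes whose prefix contains 104.82.108.230:
  0.0.0.0/0 (default, matches everything) -> 87.11.78.217
  104.64.0.0/10 (104.64.0.0 - 104.127.255.255) -> 87.11.78.59
  104.64.0.0/11 (104.64.0.0 - 104.95.255.255) -> 87.11.78.149
  104.80.0.0/14 (104.80.0.0 - 104.83.255.255) -> 87.11.78.74
  104.82.0.0/15 (104.82.0.0 - 104.83.255.255) -> 87.11.78.126
More-specific entries that do NOT match:
  104.82.108.236/30 (104.82.108.236 - 104.82.108.239) does not contain 104.82.108.230
  104.18.108.224/29 (104.18.108.224 - 104.18.108.231) does not contain 104.82.108.230
  104.82.108.96/27 (104.82.108.96 - 104.82.108.127) does not contain 104.82.108.230
  104.82.109.192/26 (104.82.109.192 - 104.82.109.255) does not contain 104.82.108.230
  104.90.108.0/22 (104.90.108.0 - 104.90.111.255) does not contain 104.82.108.230
  104.82.72.0/21 (104.82.72.0 - 104.82.79.255) does not contain 104.82.108.230
  104.80.0.0/16 (104.80.0.0 - 104.80.255.255) does not contain 104.82.108.230
Longest matching prefix is /15 -> next hop 87.11.78.126.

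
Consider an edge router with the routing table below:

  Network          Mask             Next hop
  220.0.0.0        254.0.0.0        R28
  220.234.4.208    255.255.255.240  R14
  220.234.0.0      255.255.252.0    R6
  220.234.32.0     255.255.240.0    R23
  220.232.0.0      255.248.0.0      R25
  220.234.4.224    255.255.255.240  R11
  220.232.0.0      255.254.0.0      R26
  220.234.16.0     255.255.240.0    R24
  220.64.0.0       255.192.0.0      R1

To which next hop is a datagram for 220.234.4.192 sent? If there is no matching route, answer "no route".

R25

Routes whose prefix contains 220.234.4.192:
  220.0.0.0/7 (220.0.0.0 - 221.255.255.255) -> R28
  220.232.0.0/13 (220.232.0.0 - 220.239.255.255) -> R25
More-specific entries that do NOT match:
  220.234.4.208/28 (220.234.4.208 - 220.234.4.223) does not contain 220.234.4.192
  220.234.4.224/28 (220.234.4.224 - 220.234.4.239) does not contain 220.234.4.192
  220.234.0.0/22 (220.234.0.0 - 220.234.3.255) does not contain 220.234.4.192
  220.234.32.0/20 (220.234.32.0 - 220.234.47.255) does not contain 220.234.4.192
  220.234.16.0/20 (220.234.16.0 - 220.234.31.255) does not contain 220.234.4.192
  220.232.0.0/15 (220.232.0.0 - 220.233.255.255) does not contain 220.234.4.192
Longest matching prefix is /13 -> next hop R25.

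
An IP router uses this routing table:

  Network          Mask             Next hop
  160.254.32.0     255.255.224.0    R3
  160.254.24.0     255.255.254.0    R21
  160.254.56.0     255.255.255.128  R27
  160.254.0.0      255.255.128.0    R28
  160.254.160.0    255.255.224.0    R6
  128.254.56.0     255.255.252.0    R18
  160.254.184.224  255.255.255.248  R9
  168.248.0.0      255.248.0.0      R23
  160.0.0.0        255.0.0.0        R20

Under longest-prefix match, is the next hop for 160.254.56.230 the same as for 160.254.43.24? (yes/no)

160.254.56.230: longest match 160.254.32.0/19 -> R3
160.254.43.24: longest match 160.254.32.0/19 -> R3

yes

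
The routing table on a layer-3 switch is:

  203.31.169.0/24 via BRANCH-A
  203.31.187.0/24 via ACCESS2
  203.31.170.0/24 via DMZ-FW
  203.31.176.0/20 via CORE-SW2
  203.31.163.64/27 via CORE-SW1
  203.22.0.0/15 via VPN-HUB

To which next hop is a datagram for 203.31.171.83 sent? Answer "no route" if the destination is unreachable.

No entry's prefix contains 203.31.171.83; there is no default route.

no route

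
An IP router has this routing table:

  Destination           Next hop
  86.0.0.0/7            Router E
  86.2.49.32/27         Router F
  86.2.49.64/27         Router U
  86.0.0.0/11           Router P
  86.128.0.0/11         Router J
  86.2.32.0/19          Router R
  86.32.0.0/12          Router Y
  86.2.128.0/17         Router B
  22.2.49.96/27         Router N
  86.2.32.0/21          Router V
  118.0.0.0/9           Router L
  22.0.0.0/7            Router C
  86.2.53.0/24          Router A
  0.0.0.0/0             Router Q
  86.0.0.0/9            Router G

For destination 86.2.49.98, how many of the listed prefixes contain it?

5

Prefixes containing 86.2.49.98:
  0.0.0.0/0 (default, matches everything)
  86.0.0.0/7 (86.0.0.0 - 87.255.255.255)
  86.0.0.0/9 (86.0.0.0 - 86.127.255.255)
  86.0.0.0/11 (86.0.0.0 - 86.31.255.255)
  86.2.32.0/19 (86.2.32.0 - 86.2.63.255)
Total matching entries: 5.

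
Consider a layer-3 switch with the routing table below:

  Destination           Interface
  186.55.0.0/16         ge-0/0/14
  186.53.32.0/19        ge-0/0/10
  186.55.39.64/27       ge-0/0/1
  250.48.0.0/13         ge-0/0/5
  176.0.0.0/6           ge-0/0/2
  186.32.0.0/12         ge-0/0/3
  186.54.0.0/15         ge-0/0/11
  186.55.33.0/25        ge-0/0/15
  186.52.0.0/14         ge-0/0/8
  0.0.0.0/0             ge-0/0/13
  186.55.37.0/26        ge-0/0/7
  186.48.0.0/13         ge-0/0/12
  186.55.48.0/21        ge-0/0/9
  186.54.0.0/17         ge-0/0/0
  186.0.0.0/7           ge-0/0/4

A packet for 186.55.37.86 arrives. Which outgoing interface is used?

ge-0/0/14

Routes whose prefix contains 186.55.37.86:
  0.0.0.0/0 (default, matches everything) -> ge-0/0/13
  186.0.0.0/7 (186.0.0.0 - 187.255.255.255) -> ge-0/0/4
  186.48.0.0/13 (186.48.0.0 - 186.55.255.255) -> ge-0/0/12
  186.52.0.0/14 (186.52.0.0 - 186.55.255.255) -> ge-0/0/8
  186.54.0.0/15 (186.54.0.0 - 186.55.255.255) -> ge-0/0/11
  186.55.0.0/16 (186.55.0.0 - 186.55.255.255) -> ge-0/0/14
More-specific entries that do NOT match:
  186.55.39.64/27 (186.55.39.64 - 186.55.39.95) does not contain 186.55.37.86
  186.55.37.0/26 (186.55.37.0 - 186.55.37.63) does not contain 186.55.37.86
  186.55.33.0/25 (186.55.33.0 - 186.55.33.127) does not contain 186.55.37.86
  186.55.48.0/21 (186.55.48.0 - 186.55.55.255) does not contain 186.55.37.86
  186.53.32.0/19 (186.53.32.0 - 186.53.63.255) does not contain 186.55.37.86
  186.54.0.0/17 (186.54.0.0 - 186.54.127.255) does not contain 186.55.37.86
Longest matching prefix is /16 -> interface ge-0/0/14.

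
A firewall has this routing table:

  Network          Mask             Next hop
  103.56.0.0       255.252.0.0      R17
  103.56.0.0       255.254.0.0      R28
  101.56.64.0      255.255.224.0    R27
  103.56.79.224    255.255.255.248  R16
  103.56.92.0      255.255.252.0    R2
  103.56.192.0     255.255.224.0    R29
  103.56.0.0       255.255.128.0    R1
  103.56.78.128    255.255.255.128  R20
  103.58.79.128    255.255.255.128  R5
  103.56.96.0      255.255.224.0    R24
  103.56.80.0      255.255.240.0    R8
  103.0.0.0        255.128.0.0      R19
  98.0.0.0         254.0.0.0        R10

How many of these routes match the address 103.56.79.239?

4

Prefixes containing 103.56.79.239:
  103.0.0.0/9 (103.0.0.0 - 103.127.255.255)
  103.56.0.0/14 (103.56.0.0 - 103.59.255.255)
  103.56.0.0/15 (103.56.0.0 - 103.57.255.255)
  103.56.0.0/17 (103.56.0.0 - 103.56.127.255)
Total matching entries: 4.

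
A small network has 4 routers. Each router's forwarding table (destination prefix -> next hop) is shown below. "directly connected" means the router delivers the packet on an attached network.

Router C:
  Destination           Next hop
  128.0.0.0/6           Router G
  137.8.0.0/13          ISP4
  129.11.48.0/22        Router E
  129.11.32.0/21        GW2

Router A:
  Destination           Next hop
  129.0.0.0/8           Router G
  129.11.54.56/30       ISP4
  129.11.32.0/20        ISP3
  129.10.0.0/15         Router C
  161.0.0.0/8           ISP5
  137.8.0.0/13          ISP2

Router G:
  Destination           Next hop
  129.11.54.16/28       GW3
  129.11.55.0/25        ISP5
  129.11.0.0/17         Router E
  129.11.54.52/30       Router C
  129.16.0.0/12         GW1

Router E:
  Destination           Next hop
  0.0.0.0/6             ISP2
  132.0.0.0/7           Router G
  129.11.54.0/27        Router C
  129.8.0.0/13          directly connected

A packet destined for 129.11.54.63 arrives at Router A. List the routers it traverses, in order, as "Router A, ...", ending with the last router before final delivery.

At Router A: longest match for 129.11.54.63 is 129.10.0.0/15 -> Router C
At Router C: longest match for 129.11.54.63 is 128.0.0.0/6 -> Router G
At Router G: longest match for 129.11.54.63 is 129.11.0.0/17 -> Router E
At Router E: longest match for 129.11.54.63 is 129.8.0.0/13 -> directly connected

Router A, Router C, Router G, Router E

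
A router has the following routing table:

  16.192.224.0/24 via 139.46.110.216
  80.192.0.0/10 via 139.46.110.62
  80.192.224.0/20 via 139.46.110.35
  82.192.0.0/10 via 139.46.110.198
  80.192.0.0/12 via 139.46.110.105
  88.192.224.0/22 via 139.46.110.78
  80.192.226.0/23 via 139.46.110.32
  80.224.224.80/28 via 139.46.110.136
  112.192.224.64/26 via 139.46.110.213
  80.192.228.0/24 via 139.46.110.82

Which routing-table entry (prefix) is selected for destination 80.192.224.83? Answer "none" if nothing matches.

Entries matching 80.192.224.83:
  80.192.0.0/10 (80.192.0.0 - 80.255.255.255)
  80.192.0.0/12 (80.192.0.0 - 80.207.255.255)
  80.192.224.0/20 (80.192.224.0 - 80.192.239.255)
Most specific is 80.192.224.0/20.

80.192.224.0/20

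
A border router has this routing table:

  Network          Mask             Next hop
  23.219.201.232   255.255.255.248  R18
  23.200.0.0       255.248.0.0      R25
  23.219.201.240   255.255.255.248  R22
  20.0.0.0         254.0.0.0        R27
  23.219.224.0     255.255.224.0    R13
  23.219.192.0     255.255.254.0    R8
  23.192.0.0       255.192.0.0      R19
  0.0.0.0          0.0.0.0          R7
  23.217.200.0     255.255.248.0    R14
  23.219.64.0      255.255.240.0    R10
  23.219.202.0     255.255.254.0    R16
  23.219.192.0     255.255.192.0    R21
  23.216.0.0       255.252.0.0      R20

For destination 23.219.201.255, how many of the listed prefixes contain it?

4

Prefixes containing 23.219.201.255:
  0.0.0.0/0 (default, matches everything)
  23.192.0.0/10 (23.192.0.0 - 23.255.255.255)
  23.216.0.0/14 (23.216.0.0 - 23.219.255.255)
  23.219.192.0/18 (23.219.192.0 - 23.219.255.255)
Total matching entries: 4.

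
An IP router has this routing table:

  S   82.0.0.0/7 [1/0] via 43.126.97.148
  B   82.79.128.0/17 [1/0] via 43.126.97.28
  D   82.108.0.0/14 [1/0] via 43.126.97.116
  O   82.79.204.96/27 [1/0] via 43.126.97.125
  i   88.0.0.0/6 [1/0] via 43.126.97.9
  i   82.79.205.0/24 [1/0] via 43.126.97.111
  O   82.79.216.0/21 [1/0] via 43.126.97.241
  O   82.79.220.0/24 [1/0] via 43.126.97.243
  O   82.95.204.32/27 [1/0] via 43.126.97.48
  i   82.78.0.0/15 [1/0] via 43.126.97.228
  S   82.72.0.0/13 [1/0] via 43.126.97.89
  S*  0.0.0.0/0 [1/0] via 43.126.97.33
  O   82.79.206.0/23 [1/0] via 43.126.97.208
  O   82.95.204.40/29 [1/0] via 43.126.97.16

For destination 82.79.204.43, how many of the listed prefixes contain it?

Prefixes containing 82.79.204.43:
  0.0.0.0/0 (default, matches everything)
  82.0.0.0/7 (82.0.0.0 - 83.255.255.255)
  82.72.0.0/13 (82.72.0.0 - 82.79.255.255)
  82.78.0.0/15 (82.78.0.0 - 82.79.255.255)
  82.79.128.0/17 (82.79.128.0 - 82.79.255.255)
Total matching entries: 5.

5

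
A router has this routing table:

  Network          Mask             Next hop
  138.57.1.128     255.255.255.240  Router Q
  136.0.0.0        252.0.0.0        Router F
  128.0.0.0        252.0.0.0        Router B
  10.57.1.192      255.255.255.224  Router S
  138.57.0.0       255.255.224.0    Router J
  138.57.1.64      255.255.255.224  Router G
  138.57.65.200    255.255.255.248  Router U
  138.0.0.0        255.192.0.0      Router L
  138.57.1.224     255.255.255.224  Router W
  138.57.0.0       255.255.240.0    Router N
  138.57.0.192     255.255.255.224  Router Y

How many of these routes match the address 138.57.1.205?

4

Prefixes containing 138.57.1.205:
  136.0.0.0/6 (136.0.0.0 - 139.255.255.255)
  138.0.0.0/10 (138.0.0.0 - 138.63.255.255)
  138.57.0.0/19 (138.57.0.0 - 138.57.31.255)
  138.57.0.0/20 (138.57.0.0 - 138.57.15.255)
Total matching entries: 4.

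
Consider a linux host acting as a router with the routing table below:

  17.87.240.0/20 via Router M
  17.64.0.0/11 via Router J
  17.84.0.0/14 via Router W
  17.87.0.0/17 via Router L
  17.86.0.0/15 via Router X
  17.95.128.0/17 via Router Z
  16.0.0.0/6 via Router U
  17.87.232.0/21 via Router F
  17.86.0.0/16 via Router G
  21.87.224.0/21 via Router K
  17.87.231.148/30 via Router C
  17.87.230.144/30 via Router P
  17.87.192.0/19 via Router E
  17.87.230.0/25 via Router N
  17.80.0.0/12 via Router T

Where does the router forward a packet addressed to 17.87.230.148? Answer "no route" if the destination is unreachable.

Routes whose prefix contains 17.87.230.148:
  16.0.0.0/6 (16.0.0.0 - 19.255.255.255) -> Router U
  17.64.0.0/11 (17.64.0.0 - 17.95.255.255) -> Router J
  17.80.0.0/12 (17.80.0.0 - 17.95.255.255) -> Router T
  17.84.0.0/14 (17.84.0.0 - 17.87.255.255) -> Router W
  17.86.0.0/15 (17.86.0.0 - 17.87.255.255) -> Router X
More-specific entries that do NOT match:
  17.87.231.148/30 (17.87.231.148 - 17.87.231.151) does not contain 17.87.230.148
  17.87.230.144/30 (17.87.230.144 - 17.87.230.147) does not contain 17.87.230.148
  17.87.230.0/25 (17.87.230.0 - 17.87.230.127) does not contain 17.87.230.148
  17.87.232.0/21 (17.87.232.0 - 17.87.239.255) does not contain 17.87.230.148
  21.87.224.0/21 (21.87.224.0 - 21.87.231.255) does not contain 17.87.230.148
  17.87.240.0/20 (17.87.240.0 - 17.87.255.255) does not contain 17.87.230.148
  17.87.192.0/19 (17.87.192.0 - 17.87.223.255) does not contain 17.87.230.148
  17.87.0.0/17 (17.87.0.0 - 17.87.127.255) does not contain 17.87.230.148
  17.95.128.0/17 (17.95.128.0 - 17.95.255.255) does not contain 17.87.230.148
  17.86.0.0/16 (17.86.0.0 - 17.86.255.255) does not contain 17.87.230.148
Longest matching prefix is /15 -> next hop Router X.

Router X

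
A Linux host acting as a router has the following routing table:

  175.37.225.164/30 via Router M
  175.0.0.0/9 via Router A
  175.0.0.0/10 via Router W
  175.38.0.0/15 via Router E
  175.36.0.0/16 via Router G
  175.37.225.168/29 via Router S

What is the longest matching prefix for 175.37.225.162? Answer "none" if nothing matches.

175.0.0.0/10

Entries matching 175.37.225.162:
  175.0.0.0/9 (175.0.0.0 - 175.127.255.255)
  175.0.0.0/10 (175.0.0.0 - 175.63.255.255)
Most specific is 175.0.0.0/10.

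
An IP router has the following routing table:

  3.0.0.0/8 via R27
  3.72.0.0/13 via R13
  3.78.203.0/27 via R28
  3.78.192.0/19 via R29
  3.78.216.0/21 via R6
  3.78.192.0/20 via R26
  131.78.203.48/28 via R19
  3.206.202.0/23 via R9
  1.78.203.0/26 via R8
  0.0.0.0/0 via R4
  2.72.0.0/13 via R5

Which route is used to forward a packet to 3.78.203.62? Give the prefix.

3.78.192.0/20

Entries matching 3.78.203.62:
  0.0.0.0/0 (default, matches everything)
  3.0.0.0/8 (3.0.0.0 - 3.255.255.255)
  3.72.0.0/13 (3.72.0.0 - 3.79.255.255)
  3.78.192.0/19 (3.78.192.0 - 3.78.223.255)
  3.78.192.0/20 (3.78.192.0 - 3.78.207.255)
Most specific is 3.78.192.0/20.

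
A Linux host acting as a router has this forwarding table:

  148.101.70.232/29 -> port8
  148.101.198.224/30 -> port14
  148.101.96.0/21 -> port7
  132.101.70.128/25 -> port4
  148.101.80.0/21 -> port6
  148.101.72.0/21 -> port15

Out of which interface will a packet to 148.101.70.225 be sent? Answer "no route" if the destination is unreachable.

no route

No entry's prefix contains 148.101.70.225; there is no default route.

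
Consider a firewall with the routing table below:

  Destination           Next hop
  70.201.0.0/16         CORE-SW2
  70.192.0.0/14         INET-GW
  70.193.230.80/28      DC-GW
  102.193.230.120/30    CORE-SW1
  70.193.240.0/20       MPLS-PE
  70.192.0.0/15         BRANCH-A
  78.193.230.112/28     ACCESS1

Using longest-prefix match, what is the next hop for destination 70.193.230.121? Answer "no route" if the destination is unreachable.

BRANCH-A

Routes whose prefix contains 70.193.230.121:
  70.192.0.0/14 (70.192.0.0 - 70.195.255.255) -> INET-GW
  70.192.0.0/15 (70.192.0.0 - 70.193.255.255) -> BRANCH-A
More-specific entries that do NOT match:
  102.193.230.120/30 (102.193.230.120 - 102.193.230.123) does not contain 70.193.230.121
  70.193.230.80/28 (70.193.230.80 - 70.193.230.95) does not contain 70.193.230.121
  78.193.230.112/28 (78.193.230.112 - 78.193.230.127) does not contain 70.193.230.121
  70.193.240.0/20 (70.193.240.0 - 70.193.255.255) does not contain 70.193.230.121
  70.201.0.0/16 (70.201.0.0 - 70.201.255.255) does not contain 70.193.230.121
Longest matching prefix is /15 -> next hop BRANCH-A.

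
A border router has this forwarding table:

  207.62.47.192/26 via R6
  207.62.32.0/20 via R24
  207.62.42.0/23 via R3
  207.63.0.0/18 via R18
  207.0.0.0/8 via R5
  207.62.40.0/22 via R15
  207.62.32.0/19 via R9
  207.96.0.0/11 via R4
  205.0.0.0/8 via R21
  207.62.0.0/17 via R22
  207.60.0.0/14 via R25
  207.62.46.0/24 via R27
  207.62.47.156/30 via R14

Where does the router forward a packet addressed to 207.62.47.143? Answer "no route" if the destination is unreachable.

Routes whose prefix contains 207.62.47.143:
  207.0.0.0/8 (207.0.0.0 - 207.255.255.255) -> R5
  207.60.0.0/14 (207.60.0.0 - 207.63.255.255) -> R25
  207.62.0.0/17 (207.62.0.0 - 207.62.127.255) -> R22
  207.62.32.0/19 (207.62.32.0 - 207.62.63.255) -> R9
  207.62.32.0/20 (207.62.32.0 - 207.62.47.255) -> R24
More-specific entries that do NOT match:
  207.62.47.156/30 (207.62.47.156 - 207.62.47.159) does not contain 207.62.47.143
  207.62.47.192/26 (207.62.47.192 - 207.62.47.255) does not contain 207.62.47.143
  207.62.46.0/24 (207.62.46.0 - 207.62.46.255) does not contain 207.62.47.143
  207.62.42.0/23 (207.62.42.0 - 207.62.43.255) does not contain 207.62.47.143
  207.62.40.0/22 (207.62.40.0 - 207.62.43.255) does not contain 207.62.47.143
Longest matching prefix is /20 -> next hop R24.

R24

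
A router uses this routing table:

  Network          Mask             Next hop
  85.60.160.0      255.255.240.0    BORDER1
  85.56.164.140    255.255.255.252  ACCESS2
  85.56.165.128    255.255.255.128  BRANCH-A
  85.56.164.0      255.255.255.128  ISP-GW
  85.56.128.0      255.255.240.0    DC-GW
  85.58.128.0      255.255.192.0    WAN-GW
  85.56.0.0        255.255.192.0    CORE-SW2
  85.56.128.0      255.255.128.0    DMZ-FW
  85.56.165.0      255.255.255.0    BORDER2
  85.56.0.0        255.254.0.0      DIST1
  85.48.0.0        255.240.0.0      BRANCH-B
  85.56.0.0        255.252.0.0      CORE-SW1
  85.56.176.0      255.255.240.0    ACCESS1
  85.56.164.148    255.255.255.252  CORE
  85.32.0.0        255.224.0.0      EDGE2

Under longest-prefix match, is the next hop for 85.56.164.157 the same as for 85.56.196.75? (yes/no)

85.56.164.157: longest match 85.56.128.0/17 -> DMZ-FW
85.56.196.75: longest match 85.56.128.0/17 -> DMZ-FW

yes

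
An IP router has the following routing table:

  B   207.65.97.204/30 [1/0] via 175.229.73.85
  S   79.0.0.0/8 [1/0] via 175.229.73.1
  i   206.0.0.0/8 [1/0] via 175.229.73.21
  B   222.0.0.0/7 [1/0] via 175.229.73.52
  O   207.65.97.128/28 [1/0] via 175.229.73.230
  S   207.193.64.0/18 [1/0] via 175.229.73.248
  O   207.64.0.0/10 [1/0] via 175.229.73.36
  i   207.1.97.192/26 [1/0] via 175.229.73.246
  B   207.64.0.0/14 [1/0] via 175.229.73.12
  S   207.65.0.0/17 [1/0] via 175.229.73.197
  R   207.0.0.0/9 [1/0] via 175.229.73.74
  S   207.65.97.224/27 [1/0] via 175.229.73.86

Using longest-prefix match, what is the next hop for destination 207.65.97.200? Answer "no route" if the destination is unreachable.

175.229.73.197

Routes whose prefix contains 207.65.97.200:
  207.0.0.0/9 (207.0.0.0 - 207.127.255.255) -> 175.229.73.74
  207.64.0.0/10 (207.64.0.0 - 207.127.255.255) -> 175.229.73.36
  207.64.0.0/14 (207.64.0.0 - 207.67.255.255) -> 175.229.73.12
  207.65.0.0/17 (207.65.0.0 - 207.65.127.255) -> 175.229.73.197
More-specific entries that do NOT match:
  207.65.97.204/30 (207.65.97.204 - 207.65.97.207) does not contain 207.65.97.200
  207.65.97.128/28 (207.65.97.128 - 207.65.97.143) does not contain 207.65.97.200
  207.65.97.224/27 (207.65.97.224 - 207.65.97.255) does not contain 207.65.97.200
  207.1.97.192/26 (207.1.97.192 - 207.1.97.255) does not contain 207.65.97.200
  207.193.64.0/18 (207.193.64.0 - 207.193.127.255) does not contain 207.65.97.200
Longest matching prefix is /17 -> next hop 175.229.73.197.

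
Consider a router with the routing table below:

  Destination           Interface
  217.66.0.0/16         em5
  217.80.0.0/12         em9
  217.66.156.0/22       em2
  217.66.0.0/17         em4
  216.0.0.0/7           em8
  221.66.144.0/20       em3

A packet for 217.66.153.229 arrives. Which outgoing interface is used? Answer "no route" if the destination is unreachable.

Routes whose prefix contains 217.66.153.229:
  216.0.0.0/7 (216.0.0.0 - 217.255.255.255) -> em8
  217.66.0.0/16 (217.66.0.0 - 217.66.255.255) -> em5
More-specific entries that do NOT match:
  217.66.156.0/22 (217.66.156.0 - 217.66.159.255) does not contain 217.66.153.229
  221.66.144.0/20 (221.66.144.0 - 221.66.159.255) does not contain 217.66.153.229
  217.66.0.0/17 (217.66.0.0 - 217.66.127.255) does not contain 217.66.153.229
Longest matching prefix is /16 -> interface em5.

em5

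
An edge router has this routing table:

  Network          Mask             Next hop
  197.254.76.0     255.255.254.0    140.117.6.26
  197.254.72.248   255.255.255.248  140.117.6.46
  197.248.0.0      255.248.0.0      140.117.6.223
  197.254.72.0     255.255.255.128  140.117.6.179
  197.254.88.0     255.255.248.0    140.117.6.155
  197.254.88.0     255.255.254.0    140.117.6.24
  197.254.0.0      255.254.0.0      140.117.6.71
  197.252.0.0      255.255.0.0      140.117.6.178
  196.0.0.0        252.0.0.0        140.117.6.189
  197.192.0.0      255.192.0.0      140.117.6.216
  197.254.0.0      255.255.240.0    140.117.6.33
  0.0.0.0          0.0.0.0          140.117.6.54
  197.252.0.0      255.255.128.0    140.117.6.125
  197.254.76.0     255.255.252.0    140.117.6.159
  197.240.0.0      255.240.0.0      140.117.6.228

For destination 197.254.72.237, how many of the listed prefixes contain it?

6

Prefixes containing 197.254.72.237:
  0.0.0.0/0 (default, matches everything)
  196.0.0.0/6 (196.0.0.0 - 199.255.255.255)
  197.192.0.0/10 (197.192.0.0 - 197.255.255.255)
  197.240.0.0/12 (197.240.0.0 - 197.255.255.255)
  197.248.0.0/13 (197.248.0.0 - 197.255.255.255)
  197.254.0.0/15 (197.254.0.0 - 197.255.255.255)
Total matching entries: 6.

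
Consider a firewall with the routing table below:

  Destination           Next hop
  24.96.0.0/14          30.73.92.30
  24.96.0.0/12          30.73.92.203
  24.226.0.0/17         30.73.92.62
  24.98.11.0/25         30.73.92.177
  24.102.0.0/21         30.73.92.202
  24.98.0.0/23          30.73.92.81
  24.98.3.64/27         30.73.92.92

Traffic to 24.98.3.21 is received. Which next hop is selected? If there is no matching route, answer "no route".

Routes whose prefix contains 24.98.3.21:
  24.96.0.0/12 (24.96.0.0 - 24.111.255.255) -> 30.73.92.203
  24.96.0.0/14 (24.96.0.0 - 24.99.255.255) -> 30.73.92.30
More-specific entries that do NOT match:
  24.98.3.64/27 (24.98.3.64 - 24.98.3.95) does not contain 24.98.3.21
  24.98.11.0/25 (24.98.11.0 - 24.98.11.127) does not contain 24.98.3.21
  24.98.0.0/23 (24.98.0.0 - 24.98.1.255) does not contain 24.98.3.21
  24.102.0.0/21 (24.102.0.0 - 24.102.7.255) does not contain 24.98.3.21
  24.226.0.0/17 (24.226.0.0 - 24.226.127.255) does not contain 24.98.3.21
Longest matching prefix is /14 -> next hop 30.73.92.30.

30.73.92.30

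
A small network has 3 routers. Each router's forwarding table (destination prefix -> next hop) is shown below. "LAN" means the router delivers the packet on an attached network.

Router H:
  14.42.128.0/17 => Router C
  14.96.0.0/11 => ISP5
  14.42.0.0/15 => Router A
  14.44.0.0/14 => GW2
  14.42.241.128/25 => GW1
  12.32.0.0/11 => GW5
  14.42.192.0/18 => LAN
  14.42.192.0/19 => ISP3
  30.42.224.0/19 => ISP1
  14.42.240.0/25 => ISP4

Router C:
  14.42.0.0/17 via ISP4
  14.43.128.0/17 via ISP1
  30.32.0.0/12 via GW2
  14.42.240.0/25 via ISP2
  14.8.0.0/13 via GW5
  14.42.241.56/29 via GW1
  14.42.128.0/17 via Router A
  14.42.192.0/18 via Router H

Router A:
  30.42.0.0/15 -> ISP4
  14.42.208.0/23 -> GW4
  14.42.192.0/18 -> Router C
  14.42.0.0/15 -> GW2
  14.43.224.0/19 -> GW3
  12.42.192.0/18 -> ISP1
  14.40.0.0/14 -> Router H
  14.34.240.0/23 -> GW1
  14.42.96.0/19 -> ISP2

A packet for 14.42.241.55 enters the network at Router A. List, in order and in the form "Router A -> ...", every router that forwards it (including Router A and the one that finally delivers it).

Router A -> Router C -> Router H

At Router A: longest match for 14.42.241.55 is 14.42.192.0/18 -> Router C
At Router C: longest match for 14.42.241.55 is 14.42.192.0/18 -> Router H
At Router H: longest match for 14.42.241.55 is 14.42.192.0/18 -> LAN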